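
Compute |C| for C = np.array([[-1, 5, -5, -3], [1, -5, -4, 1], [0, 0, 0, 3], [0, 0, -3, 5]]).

C is block upper-triangular with a 2×2 block and a 2×2 block on the diagonal, so its determinant equals the product of the determinants of the diagonal blocks.
det of the 2×2 block = 0
det of the 2×2 block = 9
det = (0)·(9) = 0

0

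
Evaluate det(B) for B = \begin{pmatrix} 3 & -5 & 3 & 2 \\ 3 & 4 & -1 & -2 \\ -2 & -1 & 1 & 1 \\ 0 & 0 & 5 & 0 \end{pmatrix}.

-55

Expand along row 4 (it has 3 zeros):
  − (5) · M_43   where M_43 = det([3 -5 2; 3 4 -2; -2 -1 1]) = 11
det = (-1)·(5)·(11) = -55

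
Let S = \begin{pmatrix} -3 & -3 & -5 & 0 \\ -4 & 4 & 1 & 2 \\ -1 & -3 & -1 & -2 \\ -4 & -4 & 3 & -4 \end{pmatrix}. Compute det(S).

|S| = -100

Expand along row 1 (it has 1 zero):
  + (-3) · M_11   where M_11 = det([4 1 2; -3 -1 -2; -4 3 -4]) = 10
  − (-3) · M_12   where M_12 = det([-4 1 2; -1 -1 -2; -4 3 -4]) = -50
  + (-5) · M_13   where M_13 = det([-4 4 2; -1 -3 -2; -4 -4 -4]) = -16
det = (+1)·(-3)·(10) + (-1)·(-3)·(-50) + (+1)·(-5)·(-16) = -100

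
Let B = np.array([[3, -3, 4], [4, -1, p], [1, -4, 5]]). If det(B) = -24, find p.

p = -1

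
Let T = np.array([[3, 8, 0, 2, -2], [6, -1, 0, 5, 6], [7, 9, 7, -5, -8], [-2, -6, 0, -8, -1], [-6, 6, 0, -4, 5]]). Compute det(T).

det(T) = 32116

Expand along column 3 (it has 4 zeros):
  + (7) · M_33   where M_33 = det([3 8 2 -2; 6 -1 5 6; -2 -6 -8 -1; -6 6 -4 5]) = 4588
det = (+1)·(7)·(4588) = 32116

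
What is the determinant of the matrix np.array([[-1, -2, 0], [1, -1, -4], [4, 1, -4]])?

Expand along column 3:
  − (-4) · |-1 -2; 4 1| = −(-4)·(-1 − (-8)) = 28
  + (-4) · |-1 -2; 1 -1| = (-4)·(1 − (-2)) = -12
Sum: (28) + (-12) = 16

The determinant is 16.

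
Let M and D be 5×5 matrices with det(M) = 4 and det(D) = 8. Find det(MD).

det(MD) = det(M)·det(D) = (4)·(8) = 32

The determinant is 32.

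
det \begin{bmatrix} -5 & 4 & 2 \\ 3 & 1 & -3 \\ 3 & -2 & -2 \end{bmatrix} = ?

10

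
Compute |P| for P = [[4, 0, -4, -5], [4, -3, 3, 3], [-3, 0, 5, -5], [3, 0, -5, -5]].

240

Expand along column 2 (it has 3 zeros):
  + (-3) · M_22   where M_22 = det([4 -4 -5; -3 5 -5; 3 -5 -5]) = -80
det = (+1)·(-3)·(-80) = 240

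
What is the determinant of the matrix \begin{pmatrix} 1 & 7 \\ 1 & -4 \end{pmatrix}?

The determinant is -11.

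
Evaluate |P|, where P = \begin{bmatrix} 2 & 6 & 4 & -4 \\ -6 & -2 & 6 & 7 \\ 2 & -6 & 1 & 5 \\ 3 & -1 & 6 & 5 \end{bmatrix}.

det(P) = 756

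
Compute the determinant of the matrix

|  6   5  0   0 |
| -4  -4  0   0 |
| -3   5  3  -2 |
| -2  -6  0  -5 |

60

The matrix is block lower-triangular with a 2×2 block and a 2×2 block on the diagonal, so its determinant equals the product of the determinants of the diagonal blocks.
det of the 2×2 block = -4
det of the 2×2 block = -15
det = (-4)·(-15) = 60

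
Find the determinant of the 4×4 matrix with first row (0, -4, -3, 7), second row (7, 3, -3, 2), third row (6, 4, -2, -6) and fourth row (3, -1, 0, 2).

Expand along row 1 (it has 1 zero):
  − (-4) · M_12   where M_12 = det([7 -3 2; 6 -2 -6; 3 0 2]) = 74
  + (-3) · M_13   where M_13 = det([7 3 2; 6 4 -6; 3 -1 2]) = -112
  − (7) · M_14   where M_14 = det([7 3 -3; 6 4 -2; 3 -1 0]) = 22
det = (-1)·(-4)·(74) + (+1)·(-3)·(-112) + (-1)·(7)·(22) = 478

The determinant is 478.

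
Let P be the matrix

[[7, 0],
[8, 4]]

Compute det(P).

28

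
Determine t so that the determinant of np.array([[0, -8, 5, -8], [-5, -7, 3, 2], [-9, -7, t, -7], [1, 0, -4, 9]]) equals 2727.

2

Expanding along the row containing t, det(A) is linear in t: det(A) = (-432)·t + (3591).
Set (-432)·t + (3591) = 2727  ⇒  (-432)·t = -864  ⇒  t = 2.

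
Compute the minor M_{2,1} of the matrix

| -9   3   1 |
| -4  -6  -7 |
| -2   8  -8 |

Delete row 2 and column 1; the remaining 2×2 submatrix is [3 1; 8 -8].
Its determinant is 3·(-8) − 1·8 = -32.

-32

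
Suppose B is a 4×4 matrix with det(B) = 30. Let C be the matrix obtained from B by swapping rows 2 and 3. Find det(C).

det(C) = -30

Swapping two rows multiplies the determinant by −1.
det(C) = (-1)·(30) = -30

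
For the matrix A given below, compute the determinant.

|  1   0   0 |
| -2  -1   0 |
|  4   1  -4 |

A is lower triangular, so det(A) is the product of the diagonal entries:
det = (1) · (-1) · (-4) = 4

|A| = 4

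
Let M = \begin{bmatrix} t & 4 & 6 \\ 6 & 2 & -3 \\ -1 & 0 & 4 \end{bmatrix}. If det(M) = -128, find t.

Expanding along the row containing t, det(M) is linear in t: det(M) = (8)·t + (-72).
Set (8)·t + (-72) = -128  ⇒  (8)·t = -56  ⇒  t = -7.

-7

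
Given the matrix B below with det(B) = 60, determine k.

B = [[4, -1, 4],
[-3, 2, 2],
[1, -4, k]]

-2

Expanding along the column containing k, det(B) is linear in k: det(B) = (5)·k + (70).
Set (5)·k + (70) = 60  ⇒  (5)·k = -10  ⇒  k = -2.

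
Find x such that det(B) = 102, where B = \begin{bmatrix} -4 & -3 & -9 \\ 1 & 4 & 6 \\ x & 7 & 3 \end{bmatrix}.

Expanding along the row containing x, det(B) is linear in x: det(B) = (18)·x + (66).
Set (18)·x + (66) = 102  ⇒  (18)·x = 36  ⇒  x = 2.

2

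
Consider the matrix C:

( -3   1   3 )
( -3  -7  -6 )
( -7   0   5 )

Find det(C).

Expand along column 2:
  − 1 · |-3 -6; -7 5| = −1·(-15 − 42) = 57
  + (-7) · |-3 3; -7 5| = (-7)·(-15 − (-21)) = -42
Sum: (57) + (-42) = 15

The determinant is 15.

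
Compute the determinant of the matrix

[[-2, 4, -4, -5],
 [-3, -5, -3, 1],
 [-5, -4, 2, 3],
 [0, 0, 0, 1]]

The determinant is 180.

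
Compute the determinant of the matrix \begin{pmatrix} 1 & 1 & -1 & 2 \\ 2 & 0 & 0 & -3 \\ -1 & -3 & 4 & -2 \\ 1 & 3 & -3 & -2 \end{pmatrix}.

22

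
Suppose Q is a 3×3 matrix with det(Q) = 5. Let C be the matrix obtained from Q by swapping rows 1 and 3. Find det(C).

|C| = -5

Swapping two rows multiplies the determinant by −1.
det(C) = (-1)·(5) = -5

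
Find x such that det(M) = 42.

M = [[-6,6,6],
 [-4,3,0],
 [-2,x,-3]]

Expanding along the column containing x, det(M) is linear in x: det(M) = (-24)·x + (18).
Set (-24)·x + (18) = 42  ⇒  (-24)·x = 24  ⇒  x = -1.

-1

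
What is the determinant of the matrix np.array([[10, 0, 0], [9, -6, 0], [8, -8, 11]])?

-660

The matrix is lower triangular, so the determinant is the product of the diagonal entries:
det = (10) · (-6) · (11) = -660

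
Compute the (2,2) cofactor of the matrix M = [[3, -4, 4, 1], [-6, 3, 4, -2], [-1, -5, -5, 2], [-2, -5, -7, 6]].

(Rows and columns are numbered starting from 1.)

-43

Delete row 2 and column 2; the remaining 3×3 submatrix is [3 4 1; -1 -5 2; -2 -7 6].
Its determinant is -43.
The cofactor carries sign (−1)^(2+2) = +1, so C_{2,2} = +(-43) = -43.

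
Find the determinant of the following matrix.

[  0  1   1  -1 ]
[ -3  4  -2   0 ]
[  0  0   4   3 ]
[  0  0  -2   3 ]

54

The matrix is block upper-triangular with a 2×2 block and a 2×2 block on the diagonal, so its determinant equals the product of the determinants of the diagonal blocks.
det of the 2×2 block = 3
det of the 2×2 block = 18
det = (3)·(18) = 54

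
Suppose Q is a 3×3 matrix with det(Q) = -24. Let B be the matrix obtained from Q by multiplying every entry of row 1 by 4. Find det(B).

Scaling one row by 4 multiplies the determinant by 4.
det(B) = (4)·(-24) = -96

|B| = -96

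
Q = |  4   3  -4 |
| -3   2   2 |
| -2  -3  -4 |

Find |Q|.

|Q| = -108

Expand along row 1:
  + 4 · |2 2; -3 -4| = 4·(-8 − (-6)) = -8
  − 3 · |-3 2; -2 -4| = −3·(12 − (-4)) = -48
  + (-4) · |-3 2; -2 -3| = (-4)·(9 − (-4)) = -52
Sum: (-8) + (-48) + (-52) = -108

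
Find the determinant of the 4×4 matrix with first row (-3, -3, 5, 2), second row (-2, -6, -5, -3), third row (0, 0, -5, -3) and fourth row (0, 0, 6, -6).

The matrix is block upper-triangular with a 2×2 block and a 2×2 block on the diagonal, so its determinant equals the product of the determinants of the diagonal blocks.
det of the 2×2 block = 12
det of the 2×2 block = 48
det = (12)·(48) = 576

The determinant is 576.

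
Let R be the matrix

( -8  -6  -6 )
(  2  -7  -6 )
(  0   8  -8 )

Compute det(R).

The determinant is -1024.

Expand along column 1:
  + (-8) · |-7 -6; 8 -8| = (-8)·(56 − (-48)) = -832
  − 2 · |-6 -6; 8 -8| = −2·(48 − (-48)) = -192
Sum: (-832) + (-192) = -1024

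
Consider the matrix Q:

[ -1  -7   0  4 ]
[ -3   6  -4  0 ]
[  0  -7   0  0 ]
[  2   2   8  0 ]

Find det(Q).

Expand along row 3 (it has 3 zeros):
  − (-7) · M_32   where M_32 = det([-1 0 4; -3 -4 0; 2 8 0]) = -64
det = (-1)·(-7)·(-64) = -448

-448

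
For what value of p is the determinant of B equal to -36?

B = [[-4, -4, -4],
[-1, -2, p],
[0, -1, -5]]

Expanding along the row containing p, det(B) is linear in p: det(B) = (-4)·p + (-24).
Set (-4)·p + (-24) = -36  ⇒  (-4)·p = -12  ⇒  p = 3.

3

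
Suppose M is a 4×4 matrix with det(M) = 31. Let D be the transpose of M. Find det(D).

det(D) = 31

det(Mᵀ) = det(M).
det(D) = (1)·(31) = 31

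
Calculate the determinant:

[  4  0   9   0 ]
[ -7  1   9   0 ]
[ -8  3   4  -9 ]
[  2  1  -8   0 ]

-1341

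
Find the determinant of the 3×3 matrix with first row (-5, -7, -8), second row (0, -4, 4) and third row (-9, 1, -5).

460

Expand along column 1:
  + (-5) · |-4 4; 1 -5| = (-5)·(20 − 4) = -80
  + (-9) · |-7 -8; -4 4| = (-9)·(-28 − 32) = 540
Sum: (-80) + (540) = 460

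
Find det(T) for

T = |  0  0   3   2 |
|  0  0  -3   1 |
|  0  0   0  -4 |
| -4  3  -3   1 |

The determinant is 0.

Expand along row 3 (it has 3 zeros):
  − (-4) · M_34   where M_34 = det([0 0 3; 0 0 -3; -4 3 -3]) = 0
det = (-1)·(-4)·(0) = 0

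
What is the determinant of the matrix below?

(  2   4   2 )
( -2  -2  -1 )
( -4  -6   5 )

The determinant is 32.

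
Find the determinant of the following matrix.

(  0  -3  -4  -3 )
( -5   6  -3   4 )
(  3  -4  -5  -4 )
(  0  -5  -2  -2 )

Expand along column 1 (it has 2 zeros):
  − (-5) · M_21   where M_21 = det([-3 -4 -3; -4 -5 -4; -5 -2 -2]) = -3
  + (3) · M_31   where M_31 = det([-3 -4 -3; 6 -3 4; -5 -2 -2]) = 71
det = (-1)·(-5)·(-3) + (+1)·(3)·(71) = 198

The determinant is 198.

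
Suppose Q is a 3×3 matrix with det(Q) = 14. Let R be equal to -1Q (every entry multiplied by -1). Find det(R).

The determinant is -14.

For a 3×3 matrix, det(-1Q) = (-1)^3·det(Q) = -1·det(Q).
det(R) = (-1)·(14) = -14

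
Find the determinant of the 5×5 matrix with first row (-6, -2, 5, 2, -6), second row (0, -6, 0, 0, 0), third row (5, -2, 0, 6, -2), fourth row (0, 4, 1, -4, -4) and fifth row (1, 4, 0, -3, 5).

The determinant is -6192.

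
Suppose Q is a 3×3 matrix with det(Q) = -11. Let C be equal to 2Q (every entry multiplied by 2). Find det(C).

-88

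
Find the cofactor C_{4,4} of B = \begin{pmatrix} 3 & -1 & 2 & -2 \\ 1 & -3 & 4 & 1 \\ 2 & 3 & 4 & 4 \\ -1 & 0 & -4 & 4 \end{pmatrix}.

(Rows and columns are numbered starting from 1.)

-58

Delete row 4 and column 4; the remaining 3×3 submatrix is [3 -1 2; 1 -3 4; 2 3 4].
Its determinant is -58.
The cofactor carries sign (−1)^(4+4) = +1, so C_{4,4} = +(-58) = -58.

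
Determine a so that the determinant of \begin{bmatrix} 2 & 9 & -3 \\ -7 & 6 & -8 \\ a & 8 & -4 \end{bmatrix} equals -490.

a = 9

Expanding along the column containing a, det(A) is linear in a: det(A) = (-54)·a + (-4).
Set (-54)·a + (-4) = -490  ⇒  (-54)·a = -486  ⇒  a = 9.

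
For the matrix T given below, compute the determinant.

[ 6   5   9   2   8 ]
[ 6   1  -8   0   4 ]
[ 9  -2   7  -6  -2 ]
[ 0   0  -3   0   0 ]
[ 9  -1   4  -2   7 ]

Expand along row 4 (it has 4 zeros):
  − (-3) · M_43   where M_43 = det([6 5 2 8; 6 1 0 4; 9 -2 -6 -2; 9 -1 -2 7]) = 438
det = (-1)·(-3)·(438) = 1314

|T| = 1314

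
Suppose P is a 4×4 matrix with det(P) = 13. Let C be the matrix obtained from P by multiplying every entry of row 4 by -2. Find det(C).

Scaling one row by -2 multiplies the determinant by -2.
det(C) = (-2)·(13) = -26

-26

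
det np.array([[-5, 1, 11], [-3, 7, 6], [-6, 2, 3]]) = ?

324

Expand along row 1:
  + (-5) · |7 6; 2 3| = (-5)·(21 − 12) = -45
  − 1 · |-3 6; -6 3| = −1·(-9 − (-36)) = -27
  + 11 · |-3 7; -6 2| = 11·(-6 − (-42)) = 396
Sum: (-45) + (-27) + (396) = 324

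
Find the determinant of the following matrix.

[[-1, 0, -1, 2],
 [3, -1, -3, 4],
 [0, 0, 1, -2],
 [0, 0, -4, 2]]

-6

The matrix is block upper-triangular with a 2×2 block and a 2×2 block on the diagonal, so its determinant equals the product of the determinants of the diagonal blocks.
det of the 2×2 block = 1
det of the 2×2 block = -6
det = (1)·(-6) = -6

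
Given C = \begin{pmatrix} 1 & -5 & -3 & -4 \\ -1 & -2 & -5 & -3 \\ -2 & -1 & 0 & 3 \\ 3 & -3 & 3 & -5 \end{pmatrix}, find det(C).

det(C) = 158

Expand along row 3 (it has 1 zero):
  + (-2) · M_31   where M_31 = det([-5 -3 -4; -2 -5 -3; -3 3 -5]) = -83
  − (-1) · M_32   where M_32 = det([1 -3 -4; -1 -5 -3; 3 3 -5]) = 28
  − (3) · M_34   where M_34 = det([1 -5 -3; -1 -2 -5; 3 -3 3]) = 12
det = (+1)·(-2)·(-83) + (-1)·(-1)·(28) + (-1)·(3)·(12) = 158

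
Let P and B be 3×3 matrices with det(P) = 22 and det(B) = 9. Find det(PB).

The determinant is 198.

det(PB) = det(P)·det(B) = (22)·(9) = 198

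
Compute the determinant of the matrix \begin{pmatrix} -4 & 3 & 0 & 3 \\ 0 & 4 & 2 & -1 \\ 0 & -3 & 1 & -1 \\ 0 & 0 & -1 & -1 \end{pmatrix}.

Expand along column 1 (it has 3 zeros):
  + (-4) · M_11   where M_11 = det([4 2 -1; -3 1 -1; 0 -1 -1]) = -17
det = (+1)·(-4)·(-17) = 68

68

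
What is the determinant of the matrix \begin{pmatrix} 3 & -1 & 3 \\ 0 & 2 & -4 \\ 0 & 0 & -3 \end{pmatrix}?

-18

The matrix is upper triangular, so the determinant is the product of the diagonal entries:
det = (3) · (2) · (-3) = -18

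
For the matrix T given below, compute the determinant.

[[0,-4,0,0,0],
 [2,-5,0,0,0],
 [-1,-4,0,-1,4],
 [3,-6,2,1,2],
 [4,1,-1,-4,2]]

T is block lower-triangular with a 2×2 block and a 3×3 block on the diagonal, so its determinant equals the product of the determinants of the diagonal blocks.
det of the 2×2 block = 8
det of the 3×3 block = -22
det = (8)·(-22) = -176

det(T) = -176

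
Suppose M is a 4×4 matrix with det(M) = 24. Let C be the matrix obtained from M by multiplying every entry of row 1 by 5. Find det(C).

det(C) = 120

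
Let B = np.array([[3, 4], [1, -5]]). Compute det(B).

det(B) = 3·(-5) − 4·1 = -15 − 4 = -19

-19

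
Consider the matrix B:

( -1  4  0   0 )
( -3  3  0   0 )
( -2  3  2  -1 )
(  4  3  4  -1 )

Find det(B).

18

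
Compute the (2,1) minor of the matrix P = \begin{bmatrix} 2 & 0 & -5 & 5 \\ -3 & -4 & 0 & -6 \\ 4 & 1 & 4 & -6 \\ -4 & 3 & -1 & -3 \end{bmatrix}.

Delete row 2 and column 1; the remaining 3×3 submatrix is [0 -5 5; 1 4 -6; 3 -1 -3].
Its determinant is 10.

10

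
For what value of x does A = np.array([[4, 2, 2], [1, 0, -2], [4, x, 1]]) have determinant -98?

-8

Expanding along the column containing x, det(A) is linear in x: det(A) = (10)·x + (-18).
Set (10)·x + (-18) = -98  ⇒  (10)·x = -80  ⇒  x = -8.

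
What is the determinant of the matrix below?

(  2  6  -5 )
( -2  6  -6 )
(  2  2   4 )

128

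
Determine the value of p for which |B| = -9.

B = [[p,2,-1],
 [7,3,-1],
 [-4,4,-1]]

9

Expanding along the row containing p, det(B) is linear in p: det(B) = (1)·p + (-18).
Set (1)·p + (-18) = -9  ⇒  (1)·p = 9  ⇒  p = 9.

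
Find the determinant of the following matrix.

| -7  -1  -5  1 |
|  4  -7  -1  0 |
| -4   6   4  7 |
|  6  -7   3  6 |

Expand along row 2 (it has 1 zero):
  − (4) · M_21   where M_21 = det([-1 -5 1; 6 4 7; -7 3 6]) = 468
  + (-7) · M_22   where M_22 = det([-7 -5 1; -4 4 7; 6 3 6]) = -387
  − (-1) · M_23   where M_23 = det([-7 -1 1; -4 6 7; 6 -7 6]) = -669
det = (-1)·(4)·(468) + (+1)·(-7)·(-387) + (-1)·(-1)·(-669) = 168

The determinant is 168.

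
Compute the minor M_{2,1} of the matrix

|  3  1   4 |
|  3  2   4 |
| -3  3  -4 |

-16

Delete row 2 and column 1; the remaining 2×2 submatrix is [1 4; 3 -4].
Its determinant is 1·(-4) − 4·3 = -16.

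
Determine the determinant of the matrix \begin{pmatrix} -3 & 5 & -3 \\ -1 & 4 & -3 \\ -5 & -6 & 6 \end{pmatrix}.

9

Expand along column 1:
  + (-3) · |4 -3; -6 6| = (-3)·(24 − 18) = -18
  − (-1) · |5 -3; -6 6| = −(-1)·(30 − 18) = 12
  + (-5) · |5 -3; 4 -3| = (-5)·(-15 − (-12)) = 15
Sum: (-18) + (12) + (15) = 9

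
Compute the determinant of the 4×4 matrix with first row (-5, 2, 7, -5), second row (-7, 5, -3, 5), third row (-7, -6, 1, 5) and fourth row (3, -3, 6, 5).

Expand along row 1:
  + (-5) · M_11   where M_11 = det([5 -3 5; -6 1 5; -3 6 5]) = -335
  − (2) · M_12   where M_12 = det([-7 -3 5; -7 1 5; 3 6 5]) = -200
  + (7) · M_13   where M_13 = det([-7 5 5; -7 -6 5; 3 -3 5]) = 550
  − (-5) · M_14   where M_14 = det([-7 5 -3; -7 -6 1; 3 -3 6]) = 339
det = (+1)·(-5)·(-335) + (-1)·(2)·(-200) + (+1)·(7)·(550) + (-1)·(-5)·(339) = 7620

The determinant is 7620.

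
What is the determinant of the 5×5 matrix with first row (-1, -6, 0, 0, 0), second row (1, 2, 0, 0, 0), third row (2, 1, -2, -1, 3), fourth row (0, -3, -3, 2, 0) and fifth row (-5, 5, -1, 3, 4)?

The matrix is block lower-triangular with a 2×2 block and a 3×3 block on the diagonal, so its determinant equals the product of the determinants of the diagonal blocks.
det of the 2×2 block = 4
det of the 3×3 block = -49
det = (4)·(-49) = -196

-196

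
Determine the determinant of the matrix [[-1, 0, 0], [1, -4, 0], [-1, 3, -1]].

The matrix is lower triangular, so the determinant is the product of the diagonal entries:
det = (-1) · (-4) · (-1) = -4

-4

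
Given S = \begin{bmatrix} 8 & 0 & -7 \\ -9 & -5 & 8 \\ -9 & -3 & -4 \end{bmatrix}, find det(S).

Expand along column 2:
  + (-5) · |8 -7; -9 -4| = (-5)·(-32 − 63) = 475
  − (-3) · |8 -7; -9 8| = −(-3)·(64 − 63) = 3
Sum: (475) + (3) = 478

det(S) = 478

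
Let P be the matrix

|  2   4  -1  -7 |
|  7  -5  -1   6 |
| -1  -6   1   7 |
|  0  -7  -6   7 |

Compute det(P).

Expand along row 4 (it has 1 zero):
  + (-7) · M_42   where M_42 = det([2 -1 -7; 7 -1 6; -1 1 7]) = -13
  − (-6) · M_43   where M_43 = det([2 4 -7; 7 -5 6; -1 -6 7]) = 111
  + (7) · M_44   where M_44 = det([2 4 -1; 7 -5 -1; -1 -6 1]) = 1
det = (+1)·(-7)·(-13) + (-1)·(-6)·(111) + (+1)·(7)·(1) = 764

764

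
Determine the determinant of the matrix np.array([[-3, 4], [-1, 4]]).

det = (-3)·4 − 4·(-1) = -12 − (-4) = -8

The determinant is -8.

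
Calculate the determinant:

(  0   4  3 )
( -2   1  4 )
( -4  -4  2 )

The determinant is -12.

Expand along row 1:
  − 4 · |-2 4; -4 2| = −4·(-4 − (-16)) = -48
  + 3 · |-2 1; -4 -4| = 3·(8 − (-4)) = 36
Sum: (-48) + (36) = -12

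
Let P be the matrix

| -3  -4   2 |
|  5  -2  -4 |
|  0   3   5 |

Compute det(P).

Expand along column 1:
  + (-3) · |-2 -4; 3 5| = (-3)·(-10 − (-12)) = -6
  − 5 · |-4 2; 3 5| = −5·(-20 − 6) = 130
Sum: (-6) + (130) = 124

124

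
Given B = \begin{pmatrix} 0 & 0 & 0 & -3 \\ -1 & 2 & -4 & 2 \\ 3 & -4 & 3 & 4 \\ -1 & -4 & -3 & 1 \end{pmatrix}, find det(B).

Expand along row 1 (it has 3 zeros):
  − (-3) · M_14   where M_14 = det([-1 2 -4; 3 -4 3; -1 -4 -3]) = 52
det = (-1)·(-3)·(52) = 156

The determinant is 156.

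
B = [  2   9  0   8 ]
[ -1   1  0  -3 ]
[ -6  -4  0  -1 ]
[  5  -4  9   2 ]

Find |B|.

Expand along column 3 (it has 3 zeros):
  − (9) · M_43   where M_43 = det([2 9 8; -1 1 -3; -6 -4 -1]) = 207
det = (-1)·(9)·(207) = -1863

|B| = -1863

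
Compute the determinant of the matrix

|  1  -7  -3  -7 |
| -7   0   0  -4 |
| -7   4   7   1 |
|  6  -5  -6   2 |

Expand along row 2 (it has 2 zeros):
  − (-7) · M_21   where M_21 = det([-7 -3 -7; 4 7 1; -5 -6 2]) = -178
  + (-4) · M_24   where M_24 = det([1 -7 -3; -7 4 7; 6 -5 -6]) = -22
det = (-1)·(-7)·(-178) + (+1)·(-4)·(-22) = -1158

-1158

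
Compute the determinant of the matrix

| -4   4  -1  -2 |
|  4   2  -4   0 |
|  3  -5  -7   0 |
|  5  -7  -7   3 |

The determinant is 478.

Expand along column 4 (it has 2 zeros):
  − (-2) · M_14   where M_14 = det([4 2 -4; 3 -5 -7; 5 -7 -7]) = -100
  + (3) · M_44   where M_44 = det([-4 4 -1; 4 2 -4; 3 -5 -7]) = 226
det = (-1)·(-2)·(-100) + (+1)·(3)·(226) = 478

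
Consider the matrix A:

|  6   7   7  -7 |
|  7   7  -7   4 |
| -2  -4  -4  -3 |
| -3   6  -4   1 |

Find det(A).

6196

Expand along row 1:
  + (6) · M_11   where M_11 = det([7 -7 4; -4 -4 -3; 6 -4 1]) = 146
  − (7) · M_12   where M_12 = det([7 -7 4; -2 -4 -3; -3 -4 1]) = -205
  + (7) · M_13   where M_13 = det([7 7 4; -2 -4 -3; -3 6 1]) = 79
  − (-7) · M_14   where M_14 = det([7 7 -7; -2 -4 -4; -3 6 -4]) = 476
det = (+1)·(6)·(146) + (-1)·(7)·(-205) + (+1)·(7)·(79) + (-1)·(-7)·(476) = 6196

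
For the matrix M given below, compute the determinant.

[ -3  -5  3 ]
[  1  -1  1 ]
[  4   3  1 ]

|M| = 18

Expand along column 1:
  + (-3) · |-1 1; 3 1| = (-3)·(-1 − 3) = 12
  − 1 · |-5 3; 3 1| = −1·(-5 − 9) = 14
  + 4 · |-5 3; -1 1| = 4·(-5 − (-3)) = -8
Sum: (12) + (14) + (-8) = 18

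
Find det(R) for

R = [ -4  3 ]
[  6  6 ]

det(R) = (-4)·6 − 3·6 = -24 − 18 = -42

det(R) = -42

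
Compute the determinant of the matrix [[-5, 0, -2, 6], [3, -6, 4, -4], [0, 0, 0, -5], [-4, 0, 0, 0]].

240

Expand along row 3 (it has 3 zeros):
  − (-5) · M_34   where M_34 = det([-5 0 -2; 3 -6 4; -4 0 0]) = 48
det = (-1)·(-5)·(48) = 240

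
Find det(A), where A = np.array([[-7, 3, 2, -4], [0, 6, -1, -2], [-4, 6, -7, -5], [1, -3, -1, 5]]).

det(A) = 1176

Expand along row 2 (it has 1 zero):
  + (6) · M_22   where M_22 = det([-7 2 -4; -4 -7 -5; 1 -1 5]) = 266
  − (-1) · M_23   where M_23 = det([-7 3 -4; -4 6 -5; 1 -3 5]) = -84
  + (-2) · M_24   where M_24 = det([-7 3 2; -4 6 -7; 1 -3 -1]) = 168
det = (+1)·(6)·(266) + (-1)·(-1)·(-84) + (+1)·(-2)·(168) = 1176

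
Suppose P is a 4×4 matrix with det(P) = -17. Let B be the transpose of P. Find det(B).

det(B) = -17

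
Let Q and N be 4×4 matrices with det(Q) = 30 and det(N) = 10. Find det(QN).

det(QN) = det(Q)·det(N) = (30)·(10) = 300

300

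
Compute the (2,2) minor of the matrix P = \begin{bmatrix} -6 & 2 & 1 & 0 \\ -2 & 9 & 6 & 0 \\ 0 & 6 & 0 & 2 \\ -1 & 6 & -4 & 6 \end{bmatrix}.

Delete row 2 and column 2; the remaining 3×3 submatrix is [-6 1 0; 0 0 2; -1 -4 6].
Its determinant is -50.

-50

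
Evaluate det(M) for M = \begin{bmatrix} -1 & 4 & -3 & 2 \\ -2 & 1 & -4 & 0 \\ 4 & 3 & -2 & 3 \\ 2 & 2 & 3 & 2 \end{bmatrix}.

Expand along row 2 (it has 1 zero):
  − (-2) · M_21   where M_21 = det([4 -3 2; 3 -2 3; 2 3 2]) = -26
  + (1) · M_22   where M_22 = det([-1 -3 2; 4 -2 3; 2 3 2]) = 51
  − (-4) · M_23   where M_23 = det([-1 4 2; 4 3 3; 2 2 2]) = -4
det = (-1)·(-2)·(-26) + (+1)·(1)·(51) + (-1)·(-4)·(-4) = -17

-17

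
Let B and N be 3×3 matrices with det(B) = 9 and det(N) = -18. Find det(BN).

The determinant is -162.

det(BN) = det(B)·det(N) = (9)·(-18) = -162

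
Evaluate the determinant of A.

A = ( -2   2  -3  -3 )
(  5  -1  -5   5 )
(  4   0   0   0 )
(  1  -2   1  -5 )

472

Expand along row 3 (it has 3 zeros):
  + (4) · M_31   where M_31 = det([2 -3 -3; -1 -5 5; -2 1 -5]) = 118
det = (+1)·(4)·(118) = 472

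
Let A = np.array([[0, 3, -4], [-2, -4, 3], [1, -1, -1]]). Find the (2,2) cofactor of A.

The cofactor is 4.

Delete row 2 and column 2; the remaining 2×2 submatrix is [0 -4; 1 -1].
Its determinant is 0·(-1) − (-4)·1 = 4.
The cofactor carries sign (−1)^(2+2) = +1, so C_{2,2} = +(4) = 4.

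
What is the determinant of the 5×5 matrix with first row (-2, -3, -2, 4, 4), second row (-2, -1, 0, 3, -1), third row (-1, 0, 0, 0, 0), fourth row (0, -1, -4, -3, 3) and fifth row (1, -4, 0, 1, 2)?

-172

Expand along row 3 (it has 4 zeros):
  + (-1) · M_31   where M_31 = det([-3 -2 4 4; -1 0 3 -1; -1 -4 -3 3; -4 0 1 2]) = 172
det = (+1)·(-1)·(172) = -172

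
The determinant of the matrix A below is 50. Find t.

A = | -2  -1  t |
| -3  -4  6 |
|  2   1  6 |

Expanding along the column containing t, det(A) is linear in t: det(A) = (5)·t + (30).
Set (5)·t + (30) = 50  ⇒  (5)·t = 20  ⇒  t = 4.

t = 4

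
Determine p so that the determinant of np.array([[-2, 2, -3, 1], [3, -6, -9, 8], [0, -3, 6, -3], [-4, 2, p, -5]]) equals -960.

p = -7

Expanding along the row containing p, det(B) is linear in p: det(B) = (75)·p + (-435).
Set (75)·p + (-435) = -960  ⇒  (75)·p = -525  ⇒  p = -7.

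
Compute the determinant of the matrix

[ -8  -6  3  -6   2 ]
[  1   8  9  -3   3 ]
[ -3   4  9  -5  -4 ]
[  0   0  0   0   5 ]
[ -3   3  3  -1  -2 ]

Expand along row 4 (it has 4 zeros):
  − (5) · M_45   where M_45 = det([-8 -6 3 -6; 1 8 9 -3; -3 4 9 -5; -3 3 3 -1]) = -90
det = (-1)·(5)·(-90) = 450

450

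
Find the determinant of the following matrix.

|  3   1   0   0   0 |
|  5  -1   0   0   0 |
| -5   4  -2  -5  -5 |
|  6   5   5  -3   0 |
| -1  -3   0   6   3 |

The determinant is 456.

The matrix is block lower-triangular with a 2×2 block and a 3×3 block on the diagonal, so its determinant equals the product of the determinants of the diagonal blocks.
det of the 2×2 block = -8
det of the 3×3 block = -57
det = (-8)·(-57) = 456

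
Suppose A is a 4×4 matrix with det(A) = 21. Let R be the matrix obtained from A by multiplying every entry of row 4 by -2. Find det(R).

|R| = -42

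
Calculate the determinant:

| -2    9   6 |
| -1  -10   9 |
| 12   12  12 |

2184

Expand along column 1:
  + (-2) · |-10 9; 12 12| = (-2)·(-120 − 108) = 456
  − (-1) · |9 6; 12 12| = −(-1)·(108 − 72) = 36
  + 12 · |9 6; -10 9| = 12·(81 − (-60)) = 1692
Sum: (456) + (36) + (1692) = 2184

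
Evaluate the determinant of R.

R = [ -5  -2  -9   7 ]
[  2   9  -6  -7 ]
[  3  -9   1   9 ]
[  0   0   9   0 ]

2943

Expand along row 4 (it has 3 zeros):
  − (9) · M_43   where M_43 = det([-5 -2 7; 2 9 -7; 3 -9 9]) = -327
det = (-1)·(9)·(-327) = 2943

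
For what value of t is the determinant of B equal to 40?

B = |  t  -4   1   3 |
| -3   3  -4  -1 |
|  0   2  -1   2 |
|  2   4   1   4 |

Expanding along the column containing t, det(B) is linear in t: det(B) = (-24)·t + (40).
Set (-24)·t + (40) = 40  ⇒  (-24)·t = 0  ⇒  t = 0.

t = 0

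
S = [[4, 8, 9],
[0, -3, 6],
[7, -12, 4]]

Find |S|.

765

Expand along row 2:
  + (-3) · |4 9; 7 4| = (-3)·(16 − 63) = 141
  − 6 · |4 8; 7 -12| = −6·(-48 − 56) = 624
Sum: (141) + (624) = 765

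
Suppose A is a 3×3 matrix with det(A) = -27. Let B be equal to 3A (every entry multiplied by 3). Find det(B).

For a 3×3 matrix, det(3A) = 3^3·det(A) = 27·det(A).
det(B) = (27)·(-27) = -729

|B| = -729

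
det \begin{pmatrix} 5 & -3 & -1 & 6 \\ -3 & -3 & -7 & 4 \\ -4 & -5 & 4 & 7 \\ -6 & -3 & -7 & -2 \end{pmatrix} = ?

Expand along row 1:
  + (5) · M_11   where M_11 = det([-3 -7 4; -5 4 7; -3 -7 -2]) = 282
  − (-3) · M_12   where M_12 = det([-3 -7 4; -4 4 7; -6 -7 -2]) = 435
  + (-1) · M_13   where M_13 = det([-3 -3 4; -4 -5 7; -6 -3 -2]) = -15
  − (6) · M_14   where M_14 = det([-3 -3 -7; -4 -5 4; -6 -3 -7]) = 141
det = (+1)·(5)·(282) + (-1)·(-3)·(435) + (+1)·(-1)·(-15) + (-1)·(6)·(141) = 1884

1884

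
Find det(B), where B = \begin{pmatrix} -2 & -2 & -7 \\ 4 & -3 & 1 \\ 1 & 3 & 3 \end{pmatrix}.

The determinant is -59.

Expand along column 1:
  + (-2) · |-3 1; 3 3| = (-2)·(-9 − 3) = 24
  − 4 · |-2 -7; 3 3| = −4·(-6 − (-21)) = -60
  + 1 · |-2 -7; -3 1| = 1·(-2 − 21) = -23
Sum: (24) + (-60) + (-23) = -59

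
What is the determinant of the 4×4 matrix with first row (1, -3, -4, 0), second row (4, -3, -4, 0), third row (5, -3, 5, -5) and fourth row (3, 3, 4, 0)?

The determinant is 0.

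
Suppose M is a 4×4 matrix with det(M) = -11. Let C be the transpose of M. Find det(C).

-11

det(Mᵀ) = det(M).
det(C) = (1)·(-11) = -11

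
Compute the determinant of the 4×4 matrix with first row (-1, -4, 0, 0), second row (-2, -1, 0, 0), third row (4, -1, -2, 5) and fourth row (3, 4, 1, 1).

The matrix is block lower-triangular with a 2×2 block and a 2×2 block on the diagonal, so its determinant equals the product of the determinants of the diagonal blocks.
det of the 2×2 block = -7
det of the 2×2 block = -7
det = (-7)·(-7) = 49

49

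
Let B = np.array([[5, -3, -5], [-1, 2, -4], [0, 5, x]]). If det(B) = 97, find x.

-4

Expanding along the column containing x, det(B) is linear in x: det(B) = (7)·x + (125).
Set (7)·x + (125) = 97  ⇒  (7)·x = -28  ⇒  x = -4.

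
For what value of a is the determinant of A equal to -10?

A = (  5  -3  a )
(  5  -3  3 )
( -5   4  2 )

a = 1

Expanding along the row containing a, det(A) is linear in a: det(A) = (5)·a + (-15).
Set (5)·a + (-15) = -10  ⇒  (5)·a = 5  ⇒  a = 1.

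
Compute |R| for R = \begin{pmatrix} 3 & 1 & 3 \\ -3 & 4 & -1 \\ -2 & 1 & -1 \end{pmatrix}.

Expand along row 1:
  + 3 · |4 -1; 1 -1| = 3·(-4 − (-1)) = -9
  − 1 · |-3 -1; -2 -1| = −1·(3 − 2) = -1
  + 3 · |-3 4; -2 1| = 3·(-3 − (-8)) = 15
Sum: (-9) + (-1) + (15) = 5

The determinant is 5.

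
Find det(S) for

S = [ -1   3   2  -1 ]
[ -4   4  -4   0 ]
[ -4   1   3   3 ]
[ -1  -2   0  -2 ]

Expand along row 2 (it has 1 zero):
  − (-4) · M_21   where M_21 = det([3 2 -1; 1 3 3; -2 0 -2]) = -32
  + (4) · M_22   where M_22 = det([-1 2 -1; -4 3 3; -1 0 -2]) = -19
  − (-4) · M_23   where M_23 = det([-1 3 -1; -4 1 3; -1 -2 -2]) = -46
det = (-1)·(-4)·(-32) + (+1)·(4)·(-19) + (-1)·(-4)·(-46) = -388

-388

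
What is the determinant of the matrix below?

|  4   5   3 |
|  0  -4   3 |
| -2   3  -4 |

The determinant is -26.

Expand along row 2:
  + (-4) · |4 3; -2 -4| = (-4)·(-16 − (-6)) = 40
  − 3 · |4 5; -2 3| = −3·(12 − (-10)) = -66
Sum: (40) + (-66) = -26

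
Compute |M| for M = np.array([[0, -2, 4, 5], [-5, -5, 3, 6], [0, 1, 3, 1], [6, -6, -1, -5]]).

Expand along column 1 (it has 2 zeros):
  − (-5) · M_21   where M_21 = det([-2 4 5; 1 3 1; -6 -1 -5]) = 109
  − (6) · M_41   where M_41 = det([-2 4 5; -5 3 6; 1 3 1]) = -16
det = (-1)·(-5)·(109) + (-1)·(6)·(-16) = 641

det(M) = 641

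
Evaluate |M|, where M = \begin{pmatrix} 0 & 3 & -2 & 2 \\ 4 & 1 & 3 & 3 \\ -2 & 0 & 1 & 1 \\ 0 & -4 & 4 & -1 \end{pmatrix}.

Expand along column 1 (it has 2 zeros):
  − (4) · M_21   where M_21 = det([3 -2 2; 0 1 1; -4 4 -1]) = 1
  + (-2) · M_31   where M_31 = det([3 -2 2; 1 3 3; -4 4 -1]) = 9
det = (-1)·(4)·(1) + (+1)·(-2)·(9) = -22

-22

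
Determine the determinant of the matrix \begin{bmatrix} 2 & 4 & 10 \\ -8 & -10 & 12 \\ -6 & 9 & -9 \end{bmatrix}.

Expand along column 1:
  + 2 · |-10 12; 9 -9| = 2·(90 − 108) = -36
  − (-8) · |4 10; 9 -9| = −(-8)·(-36 − 90) = -1008
  + (-6) · |4 10; -10 12| = (-6)·(48 − (-100)) = -888
Sum: (-36) + (-1008) + (-888) = -1932

-1932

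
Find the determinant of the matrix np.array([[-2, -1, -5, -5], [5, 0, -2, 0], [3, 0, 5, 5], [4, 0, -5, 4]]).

The determinant is 209.

Expand along column 2 (it has 3 zeros):
  − (-1) · M_12   where M_12 = det([5 -2 0; 3 5 5; 4 -5 4]) = 209
det = (-1)·(-1)·(209) = 209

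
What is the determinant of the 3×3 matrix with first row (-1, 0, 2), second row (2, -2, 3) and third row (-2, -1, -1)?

-17

Expand along column 2:
  + (-2) · |-1 2; -2 -1| = (-2)·(1 − (-4)) = -10
  − (-1) · |-1 2; 2 3| = −(-1)·(-3 − 4) = -7
Sum: (-10) + (-7) = -17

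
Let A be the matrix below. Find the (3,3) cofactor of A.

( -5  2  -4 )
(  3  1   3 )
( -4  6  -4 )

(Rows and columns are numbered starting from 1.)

Delete row 3 and column 3; the remaining 2×2 submatrix is [-5 2; 3 1].
Its determinant is (-5)·1 − 2·3 = -11.
The cofactor carries sign (−1)^(3+3) = +1, so C_{3,3} = +(-11) = -11.

-11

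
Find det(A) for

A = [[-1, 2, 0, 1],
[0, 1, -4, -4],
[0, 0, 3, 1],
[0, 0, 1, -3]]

det(A) = 10

A is block upper-triangular with a 2×2 block and a 2×2 block on the diagonal, so its determinant equals the product of the determinants of the diagonal blocks.
det of the 2×2 block = -1
det of the 2×2 block = -10
det = (-1)·(-10) = 10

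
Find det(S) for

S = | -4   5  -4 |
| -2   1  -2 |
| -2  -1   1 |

Expand along row 1:
  + (-4) · |1 -2; -1 1| = (-4)·(1 − 2) = 4
  − 5 · |-2 -2; -2 1| = −5·(-2 − 4) = 30
  + (-4) · |-2 1; -2 -1| = (-4)·(2 − (-2)) = -16
Sum: (4) + (30) + (-16) = 18

The determinant is 18.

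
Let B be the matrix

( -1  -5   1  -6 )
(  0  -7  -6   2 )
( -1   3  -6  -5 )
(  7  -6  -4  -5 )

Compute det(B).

Expand along row 2 (it has 1 zero):
  + (-7) · M_22   where M_22 = det([-1 1 -6; -1 -6 -5; 7 -4 -5]) = -326
  − (-6) · M_23   where M_23 = det([-1 -5 -6; -1 3 -5; 7 -6 -5]) = 335
  + (2) · M_24   where M_24 = det([-1 -5 1; -1 3 -6; 7 -6 -4]) = 263
det = (+1)·(-7)·(-326) + (-1)·(-6)·(335) + (+1)·(2)·(263) = 4818

det(B) = 4818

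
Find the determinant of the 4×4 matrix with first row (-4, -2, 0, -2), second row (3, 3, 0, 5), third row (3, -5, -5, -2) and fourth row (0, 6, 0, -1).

The determinant is -450.

Expand along column 3 (it has 3 zeros):
  + (-5) · M_33   where M_33 = det([-4 -2 -2; 3 3 5; 0 6 -1]) = 90
det = (+1)·(-5)·(90) = -450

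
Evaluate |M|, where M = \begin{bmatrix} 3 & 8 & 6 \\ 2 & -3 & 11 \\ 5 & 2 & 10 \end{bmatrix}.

238

Expand along column 1:
  + 3 · |-3 11; 2 10| = 3·(-30 − 22) = -156
  − 2 · |8 6; 2 10| = −2·(80 − 12) = -136
  + 5 · |8 6; -3 11| = 5·(88 − (-18)) = 530
Sum: (-156) + (-136) + (530) = 238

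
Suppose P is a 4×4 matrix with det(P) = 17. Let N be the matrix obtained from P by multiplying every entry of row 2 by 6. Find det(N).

Scaling one row by 6 multiplies the determinant by 6.
det(N) = (6)·(17) = 102

102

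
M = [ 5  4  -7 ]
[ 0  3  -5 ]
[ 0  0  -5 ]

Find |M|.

M is upper triangular, so det(M) is the product of the diagonal entries:
det = (5) · (3) · (-5) = -75

det(M) = -75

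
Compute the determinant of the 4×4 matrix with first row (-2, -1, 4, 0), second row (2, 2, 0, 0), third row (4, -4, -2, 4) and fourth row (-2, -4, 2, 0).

80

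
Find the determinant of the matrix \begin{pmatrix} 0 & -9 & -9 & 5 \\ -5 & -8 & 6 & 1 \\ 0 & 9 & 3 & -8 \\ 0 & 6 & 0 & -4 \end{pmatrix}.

630

Expand along column 1 (it has 3 zeros):
  − (-5) · M_21   where M_21 = det([-9 -9 5; 9 3 -8; 6 0 -4]) = 126
det = (-1)·(-5)·(126) = 630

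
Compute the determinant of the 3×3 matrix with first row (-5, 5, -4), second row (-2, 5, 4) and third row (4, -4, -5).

123

Expand along column 1:
  + (-5) · |5 4; -4 -5| = (-5)·(-25 − (-16)) = 45
  − (-2) · |5 -4; -4 -5| = −(-2)·(-25 − 16) = -82
  + 4 · |5 -4; 5 4| = 4·(20 − (-20)) = 160
Sum: (45) + (-82) + (160) = 123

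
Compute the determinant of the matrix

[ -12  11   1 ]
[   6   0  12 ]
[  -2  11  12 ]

Expand along column 2:
  − 11 · |6 12; -2 12| = −11·(72 − (-24)) = -1056
  − 11 · |-12 1; 6 12| = −11·(-144 − 6) = 1650
Sum: (-1056) + (1650) = 594

594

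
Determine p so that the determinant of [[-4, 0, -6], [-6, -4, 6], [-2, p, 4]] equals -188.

p = -5

Expanding along the column containing p, det(M) is linear in p: det(M) = (60)·p + (112).
Set (60)·p + (112) = -188  ⇒  (60)·p = -300  ⇒  p = -5.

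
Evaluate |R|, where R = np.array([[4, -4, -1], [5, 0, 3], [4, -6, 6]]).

Expand along column 2:
  − (-4) · |5 3; 4 6| = −(-4)·(30 − 12) = 72
  − (-6) · |4 -1; 5 3| = −(-6)·(12 − (-5)) = 102
Sum: (72) + (102) = 174

The determinant is 174.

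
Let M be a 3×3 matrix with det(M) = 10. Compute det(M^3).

The determinant is 1000.

det(M^3) = (det M)^3 = (10)^3 = 1000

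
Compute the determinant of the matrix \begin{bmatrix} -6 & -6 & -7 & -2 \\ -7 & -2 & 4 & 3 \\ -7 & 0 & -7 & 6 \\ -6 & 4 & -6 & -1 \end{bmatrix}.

Expand along row 3 (it has 1 zero):
  + (-7) · M_31   where M_31 = det([-6 -7 -2; -2 4 3; 4 -6 -1]) = -146
  + (-7) · M_33   where M_33 = det([-6 -6 -2; -7 -2 3; -6 4 -1]) = 290
  − (6) · M_34   where M_34 = det([-6 -6 -7; -7 -2 4; -6 4 -6]) = 700
det = (+1)·(-7)·(-146) + (+1)·(-7)·(290) + (-1)·(6)·(700) = -5208

The determinant is -5208.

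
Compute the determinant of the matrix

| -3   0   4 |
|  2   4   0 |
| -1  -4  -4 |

32

Expand along row 1:
  + (-3) · |4 0; -4 -4| = (-3)·(-16 − 0) = 48
  + 4 · |2 4; -1 -4| = 4·(-8 − (-4)) = -16
Sum: (48) + (-16) = 32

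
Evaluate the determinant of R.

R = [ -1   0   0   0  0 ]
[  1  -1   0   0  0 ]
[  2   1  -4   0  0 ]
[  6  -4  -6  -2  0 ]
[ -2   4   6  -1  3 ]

R is lower triangular, so det(R) is the product of the diagonal entries:
det = (-1) · (-1) · (-4) · (-2) · (3) = 24

The determinant is 24.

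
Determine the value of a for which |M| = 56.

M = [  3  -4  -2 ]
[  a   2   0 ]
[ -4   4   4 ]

a = 6

Expanding along the row containing a, det(M) is linear in a: det(M) = (8)·a + (8).
Set (8)·a + (8) = 56  ⇒  (8)·a = 48  ⇒  a = 6.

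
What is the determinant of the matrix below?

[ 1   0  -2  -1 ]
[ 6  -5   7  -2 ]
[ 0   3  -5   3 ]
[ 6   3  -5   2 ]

164

Expand along row 1 (it has 1 zero):
  + (1) · M_11   where M_11 = det([-5 7 -2; 3 -5 3; 3 -5 2]) = -4
  + (-2) · M_13   where M_13 = det([6 -5 -2; 0 3 3; 6 3 2]) = -72
  − (-1) · M_14   where M_14 = det([6 -5 7; 0 3 -5; 6 3 -5]) = 24
det = (+1)·(1)·(-4) + (+1)·(-2)·(-72) + (-1)·(-1)·(24) = 164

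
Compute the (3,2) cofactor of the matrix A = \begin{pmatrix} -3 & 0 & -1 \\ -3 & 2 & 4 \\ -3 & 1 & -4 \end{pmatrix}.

Delete row 3 and column 2; the remaining 2×2 submatrix is [-3 -1; -3 4].
Its determinant is (-3)·4 − (-1)·(-3) = -15.
The cofactor carries sign (−1)^(3+2) = −1, so C_{3,2} = −(-15) = 15.

The cofactor is 15.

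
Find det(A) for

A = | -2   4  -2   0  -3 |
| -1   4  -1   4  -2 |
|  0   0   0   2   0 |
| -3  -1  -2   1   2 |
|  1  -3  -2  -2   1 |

108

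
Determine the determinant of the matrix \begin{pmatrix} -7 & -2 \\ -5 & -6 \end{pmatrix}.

det = (-7)·(-6) − (-2)·(-5) = 42 − 10 = 32

32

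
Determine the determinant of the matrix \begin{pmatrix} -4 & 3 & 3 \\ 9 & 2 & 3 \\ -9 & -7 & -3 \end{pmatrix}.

Expand along row 1:
  + (-4) · |2 3; -7 -3| = (-4)·(-6 − (-21)) = -60
  − 3 · |9 3; -9 -3| = −3·(-27 − (-27)) = 0
  + 3 · |9 2; -9 -7| = 3·(-63 − (-18)) = -135
Sum: (-60) + (0) + (-135) = -195

-195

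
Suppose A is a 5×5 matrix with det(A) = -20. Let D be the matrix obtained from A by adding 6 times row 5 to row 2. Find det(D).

-20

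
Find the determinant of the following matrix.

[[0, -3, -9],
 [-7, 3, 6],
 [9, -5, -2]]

-192

Expand along row 1:
  − (-3) · |-7 6; 9 -2| = −(-3)·(14 − 54) = -120
  + (-9) · |-7 3; 9 -5| = (-9)·(35 − 27) = -72
Sum: (-120) + (-72) = -192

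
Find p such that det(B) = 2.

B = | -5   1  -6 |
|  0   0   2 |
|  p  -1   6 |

p = 6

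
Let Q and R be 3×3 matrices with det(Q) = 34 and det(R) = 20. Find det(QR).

det(QR) = det(Q)·det(R) = (34)·(20) = 680

680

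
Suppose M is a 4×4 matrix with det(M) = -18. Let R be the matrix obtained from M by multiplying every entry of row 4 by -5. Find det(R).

The determinant is 90.

Scaling one row by -5 multiplies the determinant by -5.
det(R) = (-5)·(-18) = 90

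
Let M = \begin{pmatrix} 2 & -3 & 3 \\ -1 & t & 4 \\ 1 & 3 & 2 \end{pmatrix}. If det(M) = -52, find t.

-1

Expanding along the column containing t, det(M) is linear in t: det(M) = (1)·t + (-51).
Set (1)·t + (-51) = -52  ⇒  (1)·t = -1  ⇒  t = -1.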